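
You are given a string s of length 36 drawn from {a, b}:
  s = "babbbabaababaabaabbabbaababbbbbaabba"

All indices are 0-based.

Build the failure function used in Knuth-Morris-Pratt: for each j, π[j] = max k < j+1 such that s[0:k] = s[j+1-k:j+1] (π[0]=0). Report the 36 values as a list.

π[0] = 0
j=1 s[j]='a': π[1]=0 (border '')
j=2 s[j]='b': π[2]=1 (border 'b')
j=3 s[j]='b': k: 1→0; π[3]=1 (border 'b')
j=4 s[j]='b': k: 1→0; π[4]=1 (border 'b')
j=5 s[j]='a': π[5]=2 (border 'ba')
j=6 s[j]='b': π[6]=3 (border 'bab')
j=7 s[j]='a': k: 3→1; π[7]=2 (border 'ba')
j=8 s[j]='a': k: 2→0; π[8]=0 (border '')
j=9 s[j]='b': π[9]=1 (border 'b')
j=10 s[j]='a': π[10]=2 (border 'ba')
j=11 s[j]='b': π[11]=3 (border 'bab')
j=12 s[j]='a': k: 3→1; π[12]=2 (border 'ba')
j=13 s[j]='a': k: 2→0; π[13]=0 (border '')
j=14 s[j]='b': π[14]=1 (border 'b')
j=15 s[j]='a': π[15]=2 (border 'ba')
j=16 s[j]='a': k: 2→0; π[16]=0 (border '')
j=17 s[j]='b': π[17]=1 (border 'b')
j=18 s[j]='b': k: 1→0; π[18]=1 (border 'b')
j=19 s[j]='a': π[19]=2 (border 'ba')
j=20 s[j]='b': π[20]=3 (border 'bab')
j=21 s[j]='b': π[21]=4 (border 'babb')
j=22 s[j]='a': k: 4→1; π[22]=2 (border 'ba')
j=23 s[j]='a': k: 2→0; π[23]=0 (border '')
j=24 s[j]='b': π[24]=1 (border 'b')
j=25 s[j]='a': π[25]=2 (border 'ba')
j=26 s[j]='b': π[26]=3 (border 'bab')
j=27 s[j]='b': π[27]=4 (border 'babb')
j=28 s[j]='b': π[28]=5 (border 'babbb')
j=29 s[j]='b': k: 5→1→0; π[29]=1 (border 'b')
j=30 s[j]='b': k: 1→0; π[30]=1 (border 'b')
j=31 s[j]='a': π[31]=2 (border 'ba')
j=32 s[j]='a': k: 2→0; π[32]=0 (border '')
j=33 s[j]='b': π[33]=1 (border 'b')
j=34 s[j]='b': k: 1→0; π[34]=1 (border 'b')
j=35 s[j]='a': π[35]=2 (border 'ba')

[0, 0, 1, 1, 1, 2, 3, 2, 0, 1, 2, 3, 2, 0, 1, 2, 0, 1, 1, 2, 3, 4, 2, 0, 1, 2, 3, 4, 5, 1, 1, 2, 0, 1, 1, 2]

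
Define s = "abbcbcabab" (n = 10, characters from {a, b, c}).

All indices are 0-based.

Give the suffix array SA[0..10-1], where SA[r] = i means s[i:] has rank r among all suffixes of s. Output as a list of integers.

rank→(start, suffix):
  0 → (8, 'ab')
  1 → (6, 'abab')
  2 → (0, 'abbcbcabab')
  3 → (9, 'b')
  4 → (7, 'bab')
  5 → (1, 'bbcbcabab')
  6 → (4, 'bcabab')
  7 → (2, 'bcbcabab')
  8 → (5, 'cabab')
  9 → (3, 'cbcabab')

[8, 6, 0, 9, 7, 1, 4, 2, 5, 3]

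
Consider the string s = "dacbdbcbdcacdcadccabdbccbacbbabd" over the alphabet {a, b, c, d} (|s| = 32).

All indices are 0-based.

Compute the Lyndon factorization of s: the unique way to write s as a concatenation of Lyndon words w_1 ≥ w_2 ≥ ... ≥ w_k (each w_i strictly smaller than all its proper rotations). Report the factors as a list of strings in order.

emit factor 1: 'd' (i=0, period=1)
emit factor 2: 'acbdbcbdcacdcadcc' (i=1, period=17)
emit factor 3: 'abdbccbacbb' (i=18, period=11)
emit factor 4: 'abd' (i=29, period=3)

["d", "acbdbcbdcacdcadcc", "abdbccbacbb", "abd"]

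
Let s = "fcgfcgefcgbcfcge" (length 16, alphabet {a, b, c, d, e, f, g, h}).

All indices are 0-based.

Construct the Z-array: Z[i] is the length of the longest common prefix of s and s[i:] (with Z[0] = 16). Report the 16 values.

[16, 0, 0, 3, 0, 0, 0, 3, 0, 0, 0, 0, 3, 0, 0, 0]

Z[0]=16
i=1: i≥r, start 0; Z[1]=0
i=2: i≥r, start 0; Z[2]=0
i=3: i≥r, start 0; Z[3]=3 scan→box=[3,6)
i=4: min(r-i=2, Z[1]=0)=0; Z[4]=0
i=5: min(r-i=1, Z[2]=0)=0; Z[5]=0
i=6: i≥r, start 0; Z[6]=0
i=7: i≥r, start 0; Z[7]=3 scan→box=[7,10)
i=8: min(r-i=2, Z[1]=0)=0; Z[8]=0
i=9: min(r-i=1, Z[2]=0)=0; Z[9]=0
i=10: i≥r, start 0; Z[10]=0
i=11: i≥r, start 0; Z[11]=0
i=12: i≥r, start 0; Z[12]=3 scan→box=[12,15)
i=13: min(r-i=2, Z[1]=0)=0; Z[13]=0
i=14: min(r-i=1, Z[2]=0)=0; Z[14]=0
i=15: i≥r, start 0; Z[15]=0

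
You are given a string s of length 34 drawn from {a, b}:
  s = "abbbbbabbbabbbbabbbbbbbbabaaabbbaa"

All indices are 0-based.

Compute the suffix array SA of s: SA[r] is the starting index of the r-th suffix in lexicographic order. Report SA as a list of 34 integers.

rank→(start, suffix):
  0 → (33, 'a')
  1 → (32, 'aa')
  2 → (26, 'aaabbbaa')
  3 → (27, 'aabbbaa')
  4 → (24, 'abaaabbbaa')
  5 → (28, 'abbbaa')
  6 → (6, 'abbbabbbbabbbbbbbbabaaabbbaa')
  7 → (10, 'abbbbabbbbbbbbabaaabbbaa')
  8 → (0, 'abbbbbabbbabbbbabbbbbbbbabaaabbbaa')
  9 → (15, 'abbbbbbbbabaaabbbaa')
  10 → (31, 'baa')
  11 → (25, 'baaabbbaa')
  12 → (23, 'babaaabbbaa')
  13 → (5, 'babbbabbbbabbbbbbbbabaaabbbaa')
  14 → (9, 'babbbbabbbbbbbbabaaabbbaa')
  15 → (14, 'babbbbbbbbabaaabbbaa')
  16 → (30, 'bbaa')
  17 → (22, 'bbabaaabbbaa')
  18 → (4, 'bbabbbabbbbabbbbbbbbabaaabbbaa')
  19 → (8, 'bbabbbbabbbbbbbbabaaabbbaa')
  20 → (13, 'bbabbbbbbbbabaaabbbaa')
  21 → (29, 'bbbaa')
  22 → (21, 'bbbabaaabbbaa')
  23 → (3, 'bbbabbbabbbbabbbbbbbbabaaabbbaa')
  24 → (7, 'bbbabbbbabbbbbbbbabaaabbbaa')
  25 → (12, 'bbbabbbbbbbbabaaabbbaa')
  26 → (20, 'bbbbabaaabbbaa')
  27 → (2, 'bbbbabbbabbbbabbbbbbbbabaaabbbaa')
  28 → (11, 'bbbbabbbbbbbbabaaabbbaa')
  29 → (19, 'bbbbbabaaabbbaa')
  30 → (1, 'bbbbbabbbabbbbabbbbbbbbabaaabbbaa')
  31 → (18, 'bbbbbbabaaabbbaa')
  32 → (17, 'bbbbbbbabaaabbbaa')
  33 → (16, 'bbbbbbbbabaaabbbaa')

[33, 32, 26, 27, 24, 28, 6, 10, 0, 15, 31, 25, 23, 5, 9, 14, 30, 22, 4, 8, 13, 29, 21, 3, 7, 12, 20, 2, 11, 19, 1, 18, 17, 16]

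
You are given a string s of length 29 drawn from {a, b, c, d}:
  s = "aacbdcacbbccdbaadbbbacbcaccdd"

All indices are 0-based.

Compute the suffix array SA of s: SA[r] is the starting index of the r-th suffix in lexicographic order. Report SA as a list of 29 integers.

sorted suffixes:
  #0 SA[0]=0  'aacbdcacbbccdbaadbbbacbcaccdd'
  #1 SA[1]=14  'aadbbbacbcaccdd'
  #2 SA[2]=6  'acbbccdbaadbbbacbcaccdd'
  #3 SA[3]=20  'acbcaccdd'
  #4 SA[4]=1  'acbdcacbbccdbaadbbbacbcaccdd'
  #5 SA[5]=24  'accdd'
  #6 SA[6]=15  'adbbbacbcaccdd'
  #7 SA[7]=13  'baadbbbacbcaccdd'
  #8 SA[8]=19  'bacbcaccdd'
  #9 SA[9]=18  'bbacbcaccdd'
  #10 SA[10]=17  'bbbacbcaccdd'
  #11 SA[11]=8  'bbccdbaadbbbacbcaccdd'
  #12 SA[12]=22  'bcaccdd'
  #13 SA[13]=9  'bccdbaadbbbacbcaccdd'
  #14 SA[14]=3  'bdcacbbccdbaadbbbacbcaccdd'
  #15 SA[15]=5  'cacbbccdbaadbbbacbcaccdd'
  #16 SA[16]=23  'caccdd'
  #17 SA[17]=7  'cbbccdbaadbbbacbcaccdd'
  #18 SA[18]=21  'cbcaccdd'
  #19 SA[19]=2  'cbdcacbbccdbaadbbbacbcaccdd'
  #20 SA[20]=10  'ccdbaadbbbacbcaccdd'
  #21 SA[21]=25  'ccdd'
  #22 SA[22]=11  'cdbaadbbbacbcaccdd'
  #23 SA[23]=26  'cdd'
  #24 SA[24]=28  'd'
  #25 SA[25]=12  'dbaadbbbacbcaccdd'
  #26 SA[26]=16  'dbbbacbcaccdd'
  #27 SA[27]=4  'dcacbbccdbaadbbbacbcaccdd'
  #28 SA[28]=27  'dd'

[0, 14, 6, 20, 1, 24, 15, 13, 19, 18, 17, 8, 22, 9, 3, 5, 23, 7, 21, 2, 10, 25, 11, 26, 28, 12, 16, 4, 27]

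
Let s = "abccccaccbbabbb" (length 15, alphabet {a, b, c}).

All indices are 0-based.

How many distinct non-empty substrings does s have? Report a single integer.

rank→(start, suffix):
  0 → (11, 'abbb')
  1 → (0, 'abccccaccbbabbb')
  2 → (6, 'accbbabbb')
  3 → (14, 'b')
  4 → (10, 'babbb')
  5 → (13, 'bb')
  6 → (9, 'bbabbb')
  7 → (12, 'bbb')
  8 → (1, 'bccccaccbbabbb')
  9 → (5, 'caccbbabbb')
  10 → (8, 'cbbabbb')
  11 → (4, 'ccaccbbabbb')
  12 → (7, 'ccbbabbb')
  13 → (3, 'cccaccbbabbb')
  14 → (2, 'ccccaccbbabbb')

SA = [11, 0, 6, 14, 10, 13, 9, 12, 1, 5, 8, 4, 7, 3, 2]
[i] adj suffixes → lcp
  [1] 11/0 → 2 ('ab')
  [2] 0/6 → 1 ('a')
  [3] 6/14 → 0 ('')
  [4] 14/10 → 1 ('b')
  [5] 10/13 → 1 ('b')
  [6] 13/9 → 2 ('bb')
  [7] 9/12 → 2 ('bb')
  [8] 12/1 → 1 ('b')
  [9] 1/5 → 0 ('')
  [10] 5/8 → 1 ('c')
  [11] 8/4 → 1 ('c')
  [12] 4/7 → 2 ('cc')
  [13] 7/3 → 2 ('cc')
  [14] 3/2 → 3 ('ccc')

n(n+1)/2 = 15·16/2 = 120
Σ LCP = 0 + 2 + 1 + 0 + 1 + 1 + 2 + 2 + 1 + 0 + 1 + 1 + 2 + 2 + 3 = 19
distinct = 120 − 19 = 101

101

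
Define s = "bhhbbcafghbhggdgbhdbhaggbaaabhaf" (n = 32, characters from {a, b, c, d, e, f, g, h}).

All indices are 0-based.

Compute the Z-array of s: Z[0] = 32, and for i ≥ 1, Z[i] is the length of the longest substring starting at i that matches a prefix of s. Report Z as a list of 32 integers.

Z[0]=32
i=1: i≥r, start 0; Z[1]=0
i=2: i≥r, start 0; Z[2]=0
i=3: i≥r, start 0; Z[3]=1 grow→box=[3,4)
i=4: i≥r, start 0; Z[4]=1 grow→box=[4,5)
i=5: i≥r, start 0; Z[5]=0
i=6: i≥r, start 0; Z[6]=0
i=7: i≥r, start 0; Z[7]=0
i=8: i≥r, start 0; Z[8]=0
i=9: i≥r, start 0; Z[9]=0
i=10: i≥r, start 0; Z[10]=2 grow→box=[10,12)
i=11: min(r-i=1, Z[1]=0)=0; Z[11]=0
i=12: i≥r, start 0; Z[12]=0
i=13: i≥r, start 0; Z[13]=0
i=14: i≥r, start 0; Z[14]=0
i=15: i≥r, start 0; Z[15]=0
i=16: i≥r, start 0; Z[16]=2 grow→box=[16,18)
i=17: min(r-i=1, Z[1]=0)=0; Z[17]=0
i=18: i≥r, start 0; Z[18]=0
i=19: i≥r, start 0; Z[19]=2 grow→box=[19,21)
i=20: min(r-i=1, Z[1]=0)=0; Z[20]=0
i=21: i≥r, start 0; Z[21]=0
i=22: i≥r, start 0; Z[22]=0
i=23: i≥r, start 0; Z[23]=0
i=24: i≥r, start 0; Z[24]=1 grow→box=[24,25)
i=25: i≥r, start 0; Z[25]=0
i=26: i≥r, start 0; Z[26]=0
i=27: i≥r, start 0; Z[27]=0
i=28: i≥r, start 0; Z[28]=2 grow→box=[28,30)
i=29: min(r-i=1, Z[1]=0)=0; Z[29]=0
i=30: i≥r, start 0; Z[30]=0
i=31: i≥r, start 0; Z[31]=0

[32, 0, 0, 1, 1, 0, 0, 0, 0, 0, 2, 0, 0, 0, 0, 0, 2, 0, 0, 2, 0, 0, 0, 0, 1, 0, 0, 0, 2, 0, 0, 0]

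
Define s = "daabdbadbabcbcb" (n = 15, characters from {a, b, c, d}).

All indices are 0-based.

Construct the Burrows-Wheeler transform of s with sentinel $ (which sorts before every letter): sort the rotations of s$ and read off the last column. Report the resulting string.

rank  rotation          last
    0  $daabdbadbabcbcb  b
    1  aabdbadbabcbcb$d  d
    2  abcbcb$daabdbadb  b
    3  abdbadbabcbcb$da  a
    4  adbabcbcb$daabdb  b
    5  b$daabdbadbabcbc  c
    6  babcbcb$daabdbad  d
    7  badbabcbcb$daabd  d
    8  bcb$daabdbadbabc  c
    9  bcbcb$daabdbadba  a
   10  bdbadbabcbcb$daa  a
   11  cb$daabdbadbabcb  b
   12  cbcb$daabdbadbab  b
   13  daabdbadbabcbcb$  $
   14  dbabcbcb$daabdba  a
   15  dbadbabcbcb$daab  b

bdbabcddcaabb$ab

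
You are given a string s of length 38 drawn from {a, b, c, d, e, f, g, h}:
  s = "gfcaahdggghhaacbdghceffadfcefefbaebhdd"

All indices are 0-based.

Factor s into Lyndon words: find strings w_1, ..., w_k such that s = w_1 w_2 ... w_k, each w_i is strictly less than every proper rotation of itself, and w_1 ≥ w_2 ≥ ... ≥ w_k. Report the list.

["g", "f", "c", "aahdggghh", "aacbdghceffadfcefefbaebhdd"]

emit factor 1: 'g' (i=0, period=1)
emit factor 2: 'f' (i=1, period=1)
emit factor 3: 'c' (i=2, period=1)
emit factor 4: 'aahdggghh' (i=3, period=9)
emit factor 5: 'aacbdghceffadfcefefbaebhdd' (i=12, period=26)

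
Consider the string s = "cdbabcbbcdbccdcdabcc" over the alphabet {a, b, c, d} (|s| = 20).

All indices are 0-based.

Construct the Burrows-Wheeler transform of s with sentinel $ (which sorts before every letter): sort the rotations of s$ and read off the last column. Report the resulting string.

rank  rotation               last
    0  $cdbabcbbcdbccdcdabcc  c
    1  abcbbcdbccdcdabcc$cdb  b
    2  abcc$cdbabcbbcdbccdcd  d
    3  babcbbcdbccdcdabcc$cd  d
    4  bbcdbccdcdabcc$cdbabc  c
    5  bcbbcdbccdcdabcc$cdba  a
    6  bcc$cdbabcbbcdbccdcda  a
    7  bccdcdabcc$cdbabcbbcd  d
    8  bcdbccdcdabcc$cdbabcb  b
    9  c$cdbabcbbcdbccdcdabc  c
   10  cbbcdbccdcdabcc$cdbab  b
   11  cc$cdbabcbbcdbccdcdab  b
   12  ccdcdabcc$cdbabcbbcdb  b
   13  cdabcc$cdbabcbbcdbccd  d
   14  cdbabcbbcdbccdcdabcc$  $
   15  cdbccdcdabcc$cdbabcbb  b
   16  cdcdabcc$cdbabcbbcdbc  c
   17  dabcc$cdbabcbbcdbccdc  c
   18  dbabcbbcdbccdcdabcc$c  c
   19  dbccdcdabcc$cdbabcbbc  c
   20  dcdabcc$cdbabcbbcdbcc  c

cbddcaadbcbbbd$bccccc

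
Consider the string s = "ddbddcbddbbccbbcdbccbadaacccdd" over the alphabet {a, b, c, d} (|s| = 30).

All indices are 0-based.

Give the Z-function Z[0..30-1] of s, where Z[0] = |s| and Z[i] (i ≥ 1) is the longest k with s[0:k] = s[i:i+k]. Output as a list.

Z[0]=30
i=1: outside box; Z[1]=1 scan→box=[1,2)
i=2: outside box; Z[2]=0
i=3: outside box; Z[3]=2 scan→box=[3,5)
i=4: min(r-i=1, Z[1]=1)=1; Z[4]=1
i=5: outside box; Z[5]=0
i=6: outside box; Z[6]=0
i=7: outside box; Z[7]=3 scan→box=[7,10)
i=8: min(r-i=2, Z[1]=1)=1; Z[8]=1
i=9: min(r-i=1, Z[2]=0)=0; Z[9]=0
i=10: outside box; Z[10]=0
i=11: outside box; Z[11]=0
i=12: outside box; Z[12]=0
i=13: outside box; Z[13]=0
i=14: outside box; Z[14]=0
i=15: outside box; Z[15]=0
i=16: outside box; Z[16]=1 scan→box=[16,17)
i=17: outside box; Z[17]=0
i=18: outside box; Z[18]=0
i=19: outside box; Z[19]=0
i=20: outside box; Z[20]=0
i=21: outside box; Z[21]=0
i=22: outside box; Z[22]=1 scan→box=[22,23)
i=23: outside box; Z[23]=0
i=24: outside box; Z[24]=0
i=25: outside box; Z[25]=0
i=26: outside box; Z[26]=0
i=27: outside box; Z[27]=0
i=28: outside box; Z[28]=2 scan→box=[28,30)
i=29: min(r-i=1, Z[1]=1)=1; Z[29]=1

[30, 1, 0, 2, 1, 0, 0, 3, 1, 0, 0, 0, 0, 0, 0, 0, 1, 0, 0, 0, 0, 0, 1, 0, 0, 0, 0, 0, 2, 1]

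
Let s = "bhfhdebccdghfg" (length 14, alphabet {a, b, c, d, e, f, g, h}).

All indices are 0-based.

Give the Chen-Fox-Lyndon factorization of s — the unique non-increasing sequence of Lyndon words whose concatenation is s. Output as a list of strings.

["bhfhde", "bccdghfg"]

emit factor 1: 'bhfhde' (i=0, period=6)
emit factor 2: 'bccdghfg' (i=6, period=8)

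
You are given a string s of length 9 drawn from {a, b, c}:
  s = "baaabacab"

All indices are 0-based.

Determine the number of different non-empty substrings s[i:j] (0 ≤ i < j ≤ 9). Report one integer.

sorted suffixes:
  #0 SA[0]=1  'aaabacab'
  #1 SA[1]=2  'aabacab'
  #2 SA[2]=7  'ab'
  #3 SA[3]=3  'abacab'
  #4 SA[4]=5  'acab'
  #5 SA[5]=8  'b'
  #6 SA[6]=0  'baaabacab'
  #7 SA[7]=4  'bacab'
  #8 SA[8]=6  'cab'

SA = [1, 2, 7, 3, 5, 8, 0, 4, 6]
rank  pair      lcp
   1  s[1:],s[2:]  2  'aa'
   2  s[2:],s[7:]  1  'a'
   3  s[7:],s[3:]  2  'ab'
   4  s[3:],s[5:]  1  'a'
   5  s[5:],s[8:]  0  ''
   6  s[8:],s[0:]  1  'b'
   7  s[0:],s[4:]  2  'ba'
   8  s[4:],s[6:]  0  ''

n(n+1)/2 = 9·10/2 = 45
Σ LCP = 0 + 2 + 1 + 2 + 1 + 0 + 1 + 2 + 0 = 9
distinct = 45 − 9 = 36

36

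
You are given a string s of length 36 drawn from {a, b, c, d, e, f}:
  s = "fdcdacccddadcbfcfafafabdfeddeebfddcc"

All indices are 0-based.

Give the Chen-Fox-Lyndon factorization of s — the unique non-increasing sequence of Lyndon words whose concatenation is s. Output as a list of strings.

["f", "d", "cd", "acccddadcbfcfafaf", "abdfeddeebfddcc"]

emit factor 1: 'f' (i=0, period=1)
emit factor 2: 'd' (i=1, period=1)
emit factor 3: 'cd' (i=2, period=2)
emit factor 4: 'acccddadcbfcfafaf' (i=4, period=17)
emit factor 5: 'abdfeddeebfddcc' (i=21, period=15)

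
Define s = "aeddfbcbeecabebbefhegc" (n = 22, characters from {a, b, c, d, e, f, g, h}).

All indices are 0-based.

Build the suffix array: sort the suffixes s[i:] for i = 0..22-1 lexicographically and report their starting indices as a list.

rank | idx | suffix
   0 |  11 | abebbefhegc
   1 |   0 | aeddfbcbeecabebbefhegc
   2 |  14 | bbefhegc
   3 |   5 | bcbeecabebbefhegc
   4 |  12 | bebbefhegc
   5 |   7 | beecabebbefhegc
   6 |  15 | befhegc
   7 |  21 | c
   8 |  10 | cabebbefhegc
   9 |   6 | cbeecabebbefhegc
  10 |   2 | ddfbcbeecabebbefhegc
  11 |   3 | dfbcbeecabebbefhegc
  12 |  13 | ebbefhegc
  13 |   9 | ecabebbefhegc
  14 |   1 | eddfbcbeecabebbefhegc
  15 |   8 | eecabebbefhegc
  16 |  16 | efhegc
  17 |  19 | egc
  18 |   4 | fbcbeecabebbefhegc
  19 |  17 | fhegc
  20 |  20 | gc
  21 |  18 | hegc

[11, 0, 14, 5, 12, 7, 15, 21, 10, 6, 2, 3, 13, 9, 1, 8, 16, 19, 4, 17, 20, 18]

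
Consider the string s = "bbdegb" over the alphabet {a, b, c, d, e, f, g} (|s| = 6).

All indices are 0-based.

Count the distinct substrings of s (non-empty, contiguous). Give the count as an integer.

19

rank | idx | suffix
   0 |   5 | b
   1 |   0 | bbdegb
   2 |   1 | bdegb
   3 |   2 | degb
   4 |   3 | egb
   5 |   4 | gb

SA = [5, 0, 1, 2, 3, 4]
[i] adj suffixes → lcp
  [1] 5/0 → 1 ('b')
  [2] 0/1 → 1 ('b')
  [3] 1/2 → 0 ('')
  [4] 2/3 → 0 ('')
  [5] 3/4 → 0 ('')

n(n+1)/2 = 6·7/2 = 21
Σ LCP = 0 + 1 + 1 + 0 + 0 + 0 = 2
distinct = 21 − 2 = 19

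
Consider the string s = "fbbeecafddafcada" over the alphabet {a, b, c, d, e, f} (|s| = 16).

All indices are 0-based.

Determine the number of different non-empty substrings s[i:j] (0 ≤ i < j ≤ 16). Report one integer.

123

sorted suffixes:
  #0 SA[0]=15  'a'
  #1 SA[1]=13  'ada'
  #2 SA[2]=10  'afcada'
  #3 SA[3]=6  'afddafcada'
  #4 SA[4]=1  'bbeecafddafcada'
  #5 SA[5]=2  'beecafddafcada'
  #6 SA[6]=12  'cada'
  #7 SA[7]=5  'cafddafcada'
  #8 SA[8]=14  'da'
  #9 SA[9]=9  'dafcada'
  #10 SA[10]=8  'ddafcada'
  #11 SA[11]=4  'ecafddafcada'
  #12 SA[12]=3  'eecafddafcada'
  #13 SA[13]=0  'fbbeecafddafcada'
  #14 SA[14]=11  'fcada'
  #15 SA[15]=7  'fddafcada'

SA = [15, 13, 10, 6, 1, 2, 12, 5, 14, 9, 8, 4, 3, 0, 11, 7]
rank  pair      lcp
   1  s[15:],s[13:]  1  'a'
   2  s[13:],s[10:]  1  'a'
   3  s[10:],s[6:]  2  'af'
   4  s[6:],s[1:]  0  ''
   5  s[1:],s[2:]  1  'b'
   6  s[2:],s[12:]  0  ''
   7  s[12:],s[5:]  2  'ca'
   8  s[5:],s[14:]  0  ''
   9  s[14:],s[9:]  2  'da'
  10  s[9:],s[8:]  1  'd'
  11  s[8:],s[4:]  0  ''
  12  s[4:],s[3:]  1  'e'
  13  s[3:],s[0:]  0  ''
  14  s[0:],s[11:]  1  'f'
  15  s[11:],s[7:]  1  'f'

n(n+1)/2 = 16·17/2 = 136
Σ LCP = 0 + 1 + 1 + 2 + 0 + 1 + 0 + 2 + 0 + 2 + 1 + 0 + 1 + 0 + 1 + 1 = 13
distinct = 136 − 13 = 123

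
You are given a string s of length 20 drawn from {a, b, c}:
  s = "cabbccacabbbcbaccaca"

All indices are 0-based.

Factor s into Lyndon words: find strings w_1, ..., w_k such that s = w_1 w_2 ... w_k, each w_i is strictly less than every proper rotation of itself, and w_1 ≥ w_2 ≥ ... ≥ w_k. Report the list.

["c", "abbccac", "abbbcbaccac", "a"]

emit factor 1: 'c' (i=0, period=1)
emit factor 2: 'abbccac' (i=1, period=7)
emit factor 3: 'abbbcbaccac' (i=8, period=11)
emit factor 4: 'a' (i=19, period=1)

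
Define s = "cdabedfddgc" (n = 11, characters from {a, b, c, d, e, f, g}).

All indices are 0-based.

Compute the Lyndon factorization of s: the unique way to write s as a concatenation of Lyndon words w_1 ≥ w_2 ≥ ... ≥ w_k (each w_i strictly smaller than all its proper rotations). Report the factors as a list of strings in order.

emit factor 1: 'cd' (i=0, period=2)
emit factor 2: 'abedfddgc' (i=2, period=9)

["cd", "abedfddgc"]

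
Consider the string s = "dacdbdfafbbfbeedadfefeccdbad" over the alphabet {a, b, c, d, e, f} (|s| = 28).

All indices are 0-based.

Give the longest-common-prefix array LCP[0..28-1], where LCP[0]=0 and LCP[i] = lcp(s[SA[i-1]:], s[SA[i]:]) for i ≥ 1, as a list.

rank→(start, suffix):
  0 → (1, 'acdbdfafbbfbeedadfefeccdbad')
  1 → (26, 'ad')
  2 → (16, 'adfefeccdbad')
  3 → (7, 'afbbfbeedadfefeccdbad')
  4 → (25, 'bad')
  5 → (9, 'bbfbeedadfefeccdbad')
  6 → (4, 'bdfafbbfbeedadfefeccdbad')
  7 → (12, 'beedadfefeccdbad')
  8 → (10, 'bfbeedadfefeccdbad')
  9 → (22, 'ccdbad')
  10 → (23, 'cdbad')
  11 → (2, 'cdbdfafbbfbeedadfefeccdbad')
  12 → (27, 'd')
  13 → (0, 'dacdbdfafbbfbeedadfefeccdbad')
  14 → (15, 'dadfefeccdbad')
  15 → (24, 'dbad')
  16 → (3, 'dbdfafbbfbeedadfefeccdbad')
  17 → (5, 'dfafbbfbeedadfefeccdbad')
  18 → (17, 'dfefeccdbad')
  19 → (21, 'eccdbad')
  20 → (14, 'edadfefeccdbad')
  21 → (13, 'eedadfefeccdbad')
  22 → (19, 'efeccdbad')
  23 → (6, 'fafbbfbeedadfefeccdbad')
  24 → (8, 'fbbfbeedadfefeccdbad')
  25 → (11, 'fbeedadfefeccdbad')
  26 → (20, 'feccdbad')
  27 → (18, 'fefeccdbad')

SA = [1, 26, 16, 7, 25, 9, 4, 12, 10, 22, 23, 2, 27, 0, 15, 24, 3, 5, 17, 21, 14, 13, 19, 6, 8, 11, 20, 18]
rank  pair      lcp
   1  s[1:],s[26:]  1  'a'
   2  s[26:],s[16:]  2  'ad'
   3  s[16:],s[7:]  1  'a'
   4  s[7:],s[25:]  0  ''
   5  s[25:],s[9:]  1  'b'
   6  s[9:],s[4:]  1  'b'
   7  s[4:],s[12:]  1  'b'
   8  s[12:],s[10:]  1  'b'
   9  s[10:],s[22:]  0  ''
  10  s[22:],s[23:]  1  'c'
  11  s[23:],s[2:]  3  'cdb'
  12  s[2:],s[27:]  0  ''
  13  s[27:],s[0:]  1  'd'
  14  s[0:],s[15:]  2  'da'
  15  s[15:],s[24:]  1  'd'
  16  s[24:],s[3:]  2  'db'
  17  s[3:],s[5:]  1  'd'
  18  s[5:],s[17:]  2  'df'
  19  s[17:],s[21:]  0  ''
  20  s[21:],s[14:]  1  'e'
  21  s[14:],s[13:]  1  'e'
  22  s[13:],s[19:]  1  'e'
  23  s[19:],s[6:]  0  ''
  24  s[6:],s[8:]  1  'f'
  25  s[8:],s[11:]  2  'fb'
  26  s[11:],s[20:]  1  'f'
  27  s[20:],s[18:]  2  'fe'

[0, 1, 2, 1, 0, 1, 1, 1, 1, 0, 1, 3, 0, 1, 2, 1, 2, 1, 2, 0, 1, 1, 1, 0, 1, 2, 1, 2]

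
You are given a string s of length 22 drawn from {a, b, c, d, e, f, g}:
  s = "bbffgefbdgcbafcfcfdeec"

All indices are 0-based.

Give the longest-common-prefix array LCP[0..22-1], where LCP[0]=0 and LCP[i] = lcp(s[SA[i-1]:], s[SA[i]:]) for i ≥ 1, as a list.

[0, 0, 1, 1, 1, 0, 1, 1, 2, 0, 1, 0, 1, 1, 0, 1, 3, 1, 1, 1, 0, 1]

rank→(start, suffix):
  0 → (12, 'afcfcfdeec')
  1 → (11, 'bafcfcfdeec')
  2 → (0, 'bbffgefbdgcbafcfcfdeec')
  3 → (7, 'bdgcbafcfcfdeec')
  4 → (1, 'bffgefbdgcbafcfcfdeec')
  5 → (21, 'c')
  6 → (10, 'cbafcfcfdeec')
  7 → (14, 'cfcfdeec')
  8 → (16, 'cfdeec')
  9 → (18, 'deec')
  10 → (8, 'dgcbafcfcfdeec')
  11 → (20, 'ec')
  12 → (19, 'eec')
  13 → (5, 'efbdgcbafcfcfdeec')
  14 → (6, 'fbdgcbafcfcfdeec')
  15 → (13, 'fcfcfdeec')
  16 → (15, 'fcfdeec')
  17 → (17, 'fdeec')
  18 → (2, 'ffgefbdgcbafcfcfdeec')
  19 → (3, 'fgefbdgcbafcfcfdeec')
  20 → (9, 'gcbafcfcfdeec')
  21 → (4, 'gefbdgcbafcfcfdeec')

SA = [12, 11, 0, 7, 1, 21, 10, 14, 16, 18, 8, 20, 19, 5, 6, 13, 15, 17, 2, 3, 9, 4]
rank  pair      lcp
   1  s[12:],s[11:]  0  ''
   2  s[11:],s[0:]  1  'b'
   3  s[0:],s[7:]  1  'b'
   4  s[7:],s[1:]  1  'b'
   5  s[1:],s[21:]  0  ''
   6  s[21:],s[10:]  1  'c'
   7  s[10:],s[14:]  1  'c'
   8  s[14:],s[16:]  2  'cf'
   9  s[16:],s[18:]  0  ''
  10  s[18:],s[8:]  1  'd'
  11  s[8:],s[20:]  0  ''
  12  s[20:],s[19:]  1  'e'
  13  s[19:],s[5:]  1  'e'
  14  s[5:],s[6:]  0  ''
  15  s[6:],s[13:]  1  'f'
  16  s[13:],s[15:]  3  'fcf'
  17  s[15:],s[17:]  1  'f'
  18  s[17:],s[2:]  1  'f'
  19  s[2:],s[3:]  1  'f'
  20  s[3:],s[9:]  0  ''
  21  s[9:],s[4:]  1  'g'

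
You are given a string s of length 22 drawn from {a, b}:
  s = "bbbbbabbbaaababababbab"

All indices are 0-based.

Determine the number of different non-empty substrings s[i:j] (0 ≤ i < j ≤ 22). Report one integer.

194

sorted suffixes:
  #0 SA[0]=9  'aaababababbab'
  #1 SA[1]=10  'aababababbab'
  #2 SA[2]=20  'ab'
  #3 SA[3]=11  'ababababbab'
  #4 SA[4]=13  'abababbab'
  #5 SA[5]=15  'ababbab'
  #6 SA[6]=17  'abbab'
  #7 SA[7]=5  'abbbaaababababbab'
  #8 SA[8]=21  'b'
  #9 SA[9]=8  'baaababababbab'
  #10 SA[10]=19  'bab'
  #11 SA[11]=12  'babababbab'
  #12 SA[12]=14  'bababbab'
  #13 SA[13]=16  'babbab'
  #14 SA[14]=4  'babbbaaababababbab'
  #15 SA[15]=7  'bbaaababababbab'
  #16 SA[16]=18  'bbab'
  #17 SA[17]=3  'bbabbbaaababababbab'
  #18 SA[18]=6  'bbbaaababababbab'
  #19 SA[19]=2  'bbbabbbaaababababbab'
  #20 SA[20]=1  'bbbbabbbaaababababbab'
  #21 SA[21]=0  'bbbbbabbbaaababababbab'

SA = [9, 10, 20, 11, 13, 15, 17, 5, 21, 8, 19, 12, 14, 16, 4, 7, 18, 3, 6, 2, 1, 0]
[i] adj suffixes → lcp
  [1] 9/10 → 2 ('aa')
  [2] 10/20 → 1 ('a')
  [3] 20/11 → 2 ('ab')
  [4] 11/13 → 6 ('ababab')
  [5] 13/15 → 4 ('abab')
  [6] 15/17 → 2 ('ab')
  [7] 17/5 → 3 ('abb')
  [8] 5/21 → 0 ('')
  [9] 21/8 → 1 ('b')
  [10] 8/19 → 2 ('ba')
  [11] 19/12 → 3 ('bab')
  [12] 12/14 → 5 ('babab')
  [13] 14/16 → 3 ('bab')
  [14] 16/4 → 4 ('babb')
  [15] 4/7 → 1 ('b')
  [16] 7/18 → 3 ('bba')
  [17] 18/3 → 4 ('bbab')
  [18] 3/6 → 2 ('bb')
  [19] 6/2 → 4 ('bbba')
  [20] 2/1 → 3 ('bbb')
  [21] 1/0 → 4 ('bbbb')

n(n+1)/2 = 22·23/2 = 253
Σ LCP = 0 + 2 + 1 + 2 + 6 + 4 + 2 + 3 + 0 + 1 + 2 + 3 + 5 + 3 + 4 + 1 + 3 + 4 + 2 + 4 + 3 + 4 = 59
distinct = 253 − 59 = 194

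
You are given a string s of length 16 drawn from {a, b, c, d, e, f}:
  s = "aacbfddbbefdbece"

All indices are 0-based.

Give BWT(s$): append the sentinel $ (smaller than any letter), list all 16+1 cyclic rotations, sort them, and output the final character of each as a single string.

rank  rotation           last
    0  $aacbfddbbefdbece  e
    1  aacbfddbbefdbece$  $
    2  acbfddbbefdbece$a  a
    3  bbefdbece$aacbfdd  d
    4  bece$aacbfddbbefd  d
    5  befdbece$aacbfddb  b
    6  bfddbbefdbece$aac  c
    7  cbfddbbefdbece$aa  a
    8  ce$aacbfddbbefdbe  e
    9  dbbefdbece$aacbfd  d
   10  dbece$aacbfddbbef  f
   11  ddbbefdbece$aacbf  f
   12  e$aacbfddbbefdbec  c
   13  ece$aacbfddbbefdb  b
   14  efdbece$aacbfddbb  b
   15  fdbece$aacbfddbbe  e
   16  fddbbefdbece$aacb  b

e$addbcaedffcbbeb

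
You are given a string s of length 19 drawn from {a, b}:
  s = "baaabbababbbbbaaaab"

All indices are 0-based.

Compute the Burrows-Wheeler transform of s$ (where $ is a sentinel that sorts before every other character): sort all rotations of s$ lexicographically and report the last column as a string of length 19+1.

bbabaaababab$bababba

rank  rotation              last
    0  $baaabbababbbbbaaaab  b
    1  aaaab$baaabbababbbbb  b
    2  aaab$baaabbababbbbba  a
    3  aaabbababbbbbaaaab$b  b
    4  aab$baaabbababbbbbaa  a
    5  aabbababbbbbaaaab$ba  a
    6  ab$baaabbababbbbbaaa  a
    7  ababbbbbaaaab$baaabb  b
    8  abbababbbbbaaaab$baa  a
    9  abbbbbaaaab$baaabbab  b
   10  b$baaabbababbbbbaaaa  a
   11  baaaab$baaabbababbbb  b
   12  baaabbababbbbbaaaab$  $
   13  bababbbbbaaaab$baaab  b
   14  babbbbbaaaab$baaabba  a
   15  bbaaaab$baaabbababbb  b
   16  bbababbbbbaaaab$baaa  a
   17  bbbaaaab$baaabbababb  b
   18  bbbbaaaab$baaabbabab  b
   19  bbbbbaaaab$baaabbaba  a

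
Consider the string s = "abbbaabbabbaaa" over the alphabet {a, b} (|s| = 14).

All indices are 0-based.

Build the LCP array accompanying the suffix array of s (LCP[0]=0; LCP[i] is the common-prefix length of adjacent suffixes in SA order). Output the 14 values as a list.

[0, 1, 2, 2, 1, 4, 3, 0, 3, 2, 1, 4, 3, 2]

sorted suffixes:
  #0 SA[0]=13  'a'
  #1 SA[1]=12  'aa'
  #2 SA[2]=11  'aaa'
  #3 SA[3]=4  'aabbabbaaa'
  #4 SA[4]=8  'abbaaa'
  #5 SA[5]=5  'abbabbaaa'
  #6 SA[6]=0  'abbbaabbabbaaa'
  #7 SA[7]=10  'baaa'
  #8 SA[8]=3  'baabbabbaaa'
  #9 SA[9]=7  'babbaaa'
  #10 SA[10]=9  'bbaaa'
  #11 SA[11]=2  'bbaabbabbaaa'
  #12 SA[12]=6  'bbabbaaa'
  #13 SA[13]=1  'bbbaabbabbaaa'

SA = [13, 12, 11, 4, 8, 5, 0, 10, 3, 7, 9, 2, 6, 1]
[i] adj suffixes → lcp
  [1] 13/12 → 1 ('a')
  [2] 12/11 → 2 ('aa')
  [3] 11/4 → 2 ('aa')
  [4] 4/8 → 1 ('a')
  [5] 8/5 → 4 ('abba')
  [6] 5/0 → 3 ('abb')
  [7] 0/10 → 0 ('')
  [8] 10/3 → 3 ('baa')
  [9] 3/7 → 2 ('ba')
  [10] 7/9 → 1 ('b')
  [11] 9/2 → 4 ('bbaa')
  [12] 2/6 → 3 ('bba')
  [13] 6/1 → 2 ('bb')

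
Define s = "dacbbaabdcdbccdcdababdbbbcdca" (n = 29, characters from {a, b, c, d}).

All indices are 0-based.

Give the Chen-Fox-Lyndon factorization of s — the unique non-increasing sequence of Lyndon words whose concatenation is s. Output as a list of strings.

["d", "acbb", "aabdcdbccdcdababdbbbcdc", "a"]

emit factor 1: 'd' (i=0, period=1)
emit factor 2: 'acbb' (i=1, period=4)
emit factor 3: 'aabdcdbccdcdababdbbbcdc' (i=5, period=23)
emit factor 4: 'a' (i=28, period=1)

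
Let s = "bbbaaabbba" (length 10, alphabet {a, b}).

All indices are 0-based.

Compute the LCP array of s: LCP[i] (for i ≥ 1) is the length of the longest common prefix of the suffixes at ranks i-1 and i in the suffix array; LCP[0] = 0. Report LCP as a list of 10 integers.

rank→(start, suffix):
  0 → (9, 'a')
  1 → (3, 'aaabbba')
  2 → (4, 'aabbba')
  3 → (5, 'abbba')
  4 → (8, 'ba')
  5 → (2, 'baaabbba')
  6 → (7, 'bba')
  7 → (1, 'bbaaabbba')
  8 → (6, 'bbba')
  9 → (0, 'bbbaaabbba')

SA = [9, 3, 4, 5, 8, 2, 7, 1, 6, 0]
[i] adj suffixes → lcp
  [1] 9/3 → 1 ('a')
  [2] 3/4 → 2 ('aa')
  [3] 4/5 → 1 ('a')
  [4] 5/8 → 0 ('')
  [5] 8/2 → 2 ('ba')
  [6] 2/7 → 1 ('b')
  [7] 7/1 → 3 ('bba')
  [8] 1/6 → 2 ('bb')
  [9] 6/0 → 4 ('bbba')

[0, 1, 2, 1, 0, 2, 1, 3, 2, 4]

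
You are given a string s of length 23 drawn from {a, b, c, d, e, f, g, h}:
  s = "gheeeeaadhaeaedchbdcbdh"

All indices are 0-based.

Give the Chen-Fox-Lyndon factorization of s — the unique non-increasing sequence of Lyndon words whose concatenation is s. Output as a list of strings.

["gh", "e", "e", "e", "e", "aadhaeaedchbdcbdh"]

emit factor 1: 'gh' (i=0, period=2)
emit factor 2: 'e' (i=2, period=1)
emit factor 3: 'e' (i=3, period=1)
emit factor 4: 'e' (i=4, period=1)
emit factor 5: 'e' (i=5, period=1)
emit factor 6: 'aadhaeaedchbdcbdh' (i=6, period=17)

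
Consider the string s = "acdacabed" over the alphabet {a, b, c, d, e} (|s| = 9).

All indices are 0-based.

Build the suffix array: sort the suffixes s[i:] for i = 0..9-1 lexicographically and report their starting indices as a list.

[5, 3, 0, 6, 4, 1, 8, 2, 7]

sorted suffixes:
  #0 SA[0]=5  'abed'
  #1 SA[1]=3  'acabed'
  #2 SA[2]=0  'acdacabed'
  #3 SA[3]=6  'bed'
  #4 SA[4]=4  'cabed'
  #5 SA[5]=1  'cdacabed'
  #6 SA[6]=8  'd'
  #7 SA[7]=2  'dacabed'
  #8 SA[8]=7  'ed'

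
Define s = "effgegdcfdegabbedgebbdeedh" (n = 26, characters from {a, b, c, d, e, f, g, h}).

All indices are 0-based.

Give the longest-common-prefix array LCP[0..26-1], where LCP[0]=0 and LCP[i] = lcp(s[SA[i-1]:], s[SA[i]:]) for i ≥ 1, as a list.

rank→(start, suffix):
  0 → (12, 'abbedgebbdeedh')
  1 → (19, 'bbdeedh')
  2 → (13, 'bbedgebbdeedh')
  3 → (20, 'bdeedh')
  4 → (14, 'bedgebbdeedh')
  5 → (7, 'cfdegabbedgebbdeedh')
  6 → (6, 'dcfdegabbedgebbdeedh')
  7 → (21, 'deedh')
  8 → (9, 'degabbedgebbdeedh')
  9 → (16, 'dgebbdeedh')
  10 → (24, 'dh')
  11 → (18, 'ebbdeedh')
  12 → (15, 'edgebbdeedh')
  13 → (23, 'edh')
  14 → (22, 'eedh')
  15 → (0, 'effgegdcfdegabbedgebbdeedh')
  16 → (10, 'egabbedgebbdeedh')
  17 → (4, 'egdcfdegabbedgebbdeedh')
  18 → (8, 'fdegabbedgebbdeedh')
  19 → (1, 'ffgegdcfdegabbedgebbdeedh')
  20 → (2, 'fgegdcfdegabbedgebbdeedh')
  21 → (11, 'gabbedgebbdeedh')
  22 → (5, 'gdcfdegabbedgebbdeedh')
  23 → (17, 'gebbdeedh')
  24 → (3, 'gegdcfdegabbedgebbdeedh')
  25 → (25, 'h')

SA = [12, 19, 13, 20, 14, 7, 6, 21, 9, 16, 24, 18, 15, 23, 22, 0, 10, 4, 8, 1, 2, 11, 5, 17, 3, 25]
rank  pair      lcp
   1  s[12:],s[19:]  0  ''
   2  s[19:],s[13:]  2  'bb'
   3  s[13:],s[20:]  1  'b'
   4  s[20:],s[14:]  1  'b'
   5  s[14:],s[7:]  0  ''
   6  s[7:],s[6:]  0  ''
   7  s[6:],s[21:]  1  'd'
   8  s[21:],s[9:]  2  'de'
   9  s[9:],s[16:]  1  'd'
  10  s[16:],s[24:]  1  'd'
  11  s[24:],s[18:]  0  ''
  12  s[18:],s[15:]  1  'e'
  13  s[15:],s[23:]  2  'ed'
  14  s[23:],s[22:]  1  'e'
  15  s[22:],s[0:]  1  'e'
  16  s[0:],s[10:]  1  'e'
  17  s[10:],s[4:]  2  'eg'
  18  s[4:],s[8:]  0  ''
  19  s[8:],s[1:]  1  'f'
  20  s[1:],s[2:]  1  'f'
  21  s[2:],s[11:]  0  ''
  22  s[11:],s[5:]  1  'g'
  23  s[5:],s[17:]  1  'g'
  24  s[17:],s[3:]  2  'ge'
  25  s[3:],s[25:]  0  ''

[0, 0, 2, 1, 1, 0, 0, 1, 2, 1, 1, 0, 1, 2, 1, 1, 1, 2, 0, 1, 1, 0, 1, 1, 2, 0]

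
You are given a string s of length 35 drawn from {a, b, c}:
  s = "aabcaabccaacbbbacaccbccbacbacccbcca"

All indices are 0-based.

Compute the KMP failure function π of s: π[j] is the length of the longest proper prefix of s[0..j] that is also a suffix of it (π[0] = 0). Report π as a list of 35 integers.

[0, 1, 0, 0, 1, 2, 3, 4, 0, 1, 2, 0, 0, 0, 0, 1, 0, 1, 0, 0, 0, 0, 0, 0, 1, 0, 0, 1, 0, 0, 0, 0, 0, 0, 1]

π[0] = 0
j=1 s[j]='a': π[1]=1 (border 'a')
j=2 s[j]='b': k: 1→0; π[2]=0 (border '')
j=3 s[j]='c': π[3]=0 (border '')
j=4 s[j]='a': π[4]=1 (border 'a')
j=5 s[j]='a': π[5]=2 (border 'aa')
j=6 s[j]='b': π[6]=3 (border 'aab')
j=7 s[j]='c': π[7]=4 (border 'aabc')
j=8 s[j]='c': k: 4→0; π[8]=0 (border '')
j=9 s[j]='a': π[9]=1 (border 'a')
j=10 s[j]='a': π[10]=2 (border 'aa')
j=11 s[j]='c': k: 2→1→0; π[11]=0 (border '')
j=12 s[j]='b': π[12]=0 (border '')
j=13 s[j]='b': π[13]=0 (border '')
j=14 s[j]='b': π[14]=0 (border '')
j=15 s[j]='a': π[15]=1 (border 'a')
j=16 s[j]='c': k: 1→0; π[16]=0 (border '')
j=17 s[j]='a': π[17]=1 (border 'a')
j=18 s[j]='c': k: 1→0; π[18]=0 (border '')
j=19 s[j]='c': π[19]=0 (border '')
j=20 s[j]='b': π[20]=0 (border '')
j=21 s[j]='c': π[21]=0 (border '')
j=22 s[j]='c': π[22]=0 (border '')
j=23 s[j]='b': π[23]=0 (border '')
j=24 s[j]='a': π[24]=1 (border 'a')
j=25 s[j]='c': k: 1→0; π[25]=0 (border '')
j=26 s[j]='b': π[26]=0 (border '')
j=27 s[j]='a': π[27]=1 (border 'a')
j=28 s[j]='c': k: 1→0; π[28]=0 (border '')
j=29 s[j]='c': π[29]=0 (border '')
j=30 s[j]='c': π[30]=0 (border '')
j=31 s[j]='b': π[31]=0 (border '')
j=32 s[j]='c': π[32]=0 (border '')
j=33 s[j]='c': π[33]=0 (border '')
j=34 s[j]='a': π[34]=1 (border 'a')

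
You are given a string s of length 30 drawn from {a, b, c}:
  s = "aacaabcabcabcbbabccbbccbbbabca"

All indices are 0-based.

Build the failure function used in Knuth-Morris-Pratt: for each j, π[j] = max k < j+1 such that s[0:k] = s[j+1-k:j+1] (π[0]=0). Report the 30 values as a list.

[0, 1, 0, 1, 2, 0, 0, 1, 0, 0, 1, 0, 0, 0, 0, 1, 0, 0, 0, 0, 0, 0, 0, 0, 0, 0, 1, 0, 0, 1]

π[0] = 0
j=1 s[j]='a': π[1]=1 (border 'a')
j=2 s[j]='c': k: 1→0; π[2]=0 (border '')
j=3 s[j]='a': π[3]=1 (border 'a')
j=4 s[j]='a': π[4]=2 (border 'aa')
j=5 s[j]='b': k: 2→1→0; π[5]=0 (border '')
j=6 s[j]='c': π[6]=0 (border '')
j=7 s[j]='a': π[7]=1 (border 'a')
j=8 s[j]='b': k: 1→0; π[8]=0 (border '')
j=9 s[j]='c': π[9]=0 (border '')
j=10 s[j]='a': π[10]=1 (border 'a')
j=11 s[j]='b': k: 1→0; π[11]=0 (border '')
j=12 s[j]='c': π[12]=0 (border '')
j=13 s[j]='b': π[13]=0 (border '')
j=14 s[j]='b': π[14]=0 (border '')
j=15 s[j]='a': π[15]=1 (border 'a')
j=16 s[j]='b': k: 1→0; π[16]=0 (border '')
j=17 s[j]='c': π[17]=0 (border '')
j=18 s[j]='c': π[18]=0 (border '')
j=19 s[j]='b': π[19]=0 (border '')
j=20 s[j]='b': π[20]=0 (border '')
j=21 s[j]='c': π[21]=0 (border '')
j=22 s[j]='c': π[22]=0 (border '')
j=23 s[j]='b': π[23]=0 (border '')
j=24 s[j]='b': π[24]=0 (border '')
j=25 s[j]='b': π[25]=0 (border '')
j=26 s[j]='a': π[26]=1 (border 'a')
j=27 s[j]='b': k: 1→0; π[27]=0 (border '')
j=28 s[j]='c': π[28]=0 (border '')
j=29 s[j]='a': π[29]=1 (border 'a')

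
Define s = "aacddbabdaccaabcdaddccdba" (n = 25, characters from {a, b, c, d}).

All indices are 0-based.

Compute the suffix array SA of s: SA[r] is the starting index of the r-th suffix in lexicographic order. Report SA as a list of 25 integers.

rank→(start, suffix):
  0 → (24, 'a')
  1 → (12, 'aabcdaddccdba')
  2 → (0, 'aacddbabdaccaabcdaddccdba')
  3 → (13, 'abcdaddccdba')
  4 → (6, 'abdaccaabcdaddccdba')
  5 → (9, 'accaabcdaddccdba')
  6 → (1, 'acddbabdaccaabcdaddccdba')
  7 → (17, 'addccdba')
  8 → (23, 'ba')
  9 → (5, 'babdaccaabcdaddccdba')
  10 → (14, 'bcdaddccdba')
  11 → (7, 'bdaccaabcdaddccdba')
  12 → (11, 'caabcdaddccdba')
  13 → (10, 'ccaabcdaddccdba')
  14 → (20, 'ccdba')
  15 → (15, 'cdaddccdba')
  16 → (21, 'cdba')
  17 → (2, 'cddbabdaccaabcdaddccdba')
  18 → (8, 'daccaabcdaddccdba')
  19 → (16, 'daddccdba')
  20 → (22, 'dba')
  21 → (4, 'dbabdaccaabcdaddccdba')
  22 → (19, 'dccdba')
  23 → (3, 'ddbabdaccaabcdaddccdba')
  24 → (18, 'ddccdba')

[24, 12, 0, 13, 6, 9, 1, 17, 23, 5, 14, 7, 11, 10, 20, 15, 21, 2, 8, 16, 22, 4, 19, 3, 18]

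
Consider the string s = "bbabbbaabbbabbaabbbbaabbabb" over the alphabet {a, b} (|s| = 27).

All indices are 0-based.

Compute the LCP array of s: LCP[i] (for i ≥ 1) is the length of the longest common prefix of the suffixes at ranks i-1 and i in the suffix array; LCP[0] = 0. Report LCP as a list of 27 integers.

[0, 4, 5, 1, 3, 4, 3, 5, 4, 0, 1, 5, 6, 2, 4, 4, 1, 2, 6, 7, 3, 5, 5, 2, 7, 4, 3]

rank→(start, suffix):
  0 → (20, 'aabbabb')
  1 → (6, 'aabbbabbaabbbbaabbabb')
  2 → (14, 'aabbbbaabbabb')
  3 → (24, 'abb')
  4 → (11, 'abbaabbbbaabbabb')
  5 → (21, 'abbabb')
  6 → (2, 'abbbaabbbabbaabbbbaabbabb')
  7 → (7, 'abbbabbaabbbbaabbabb')
  8 → (15, 'abbbbaabbabb')
  9 → (26, 'b')
  10 → (19, 'baabbabb')
  11 → (5, 'baabbbabbaabbbbaabbabb')
  12 → (13, 'baabbbbaabbabb')
  13 → (23, 'babb')
  14 → (10, 'babbaabbbbaabbabb')
  15 → (1, 'babbbaabbbabbaabbbbaabbabb')
  16 → (25, 'bb')
  17 → (18, 'bbaabbabb')
  18 → (4, 'bbaabbbabbaabbbbaabbabb')
  19 → (12, 'bbaabbbbaabbabb')
  20 → (22, 'bbabb')
  21 → (9, 'bbabbaabbbbaabbabb')
  22 → (0, 'bbabbbaabbbabbaabbbbaabbabb')
  23 → (17, 'bbbaabbabb')
  24 → (3, 'bbbaabbbabbaabbbbaabbabb')
  25 → (8, 'bbbabbaabbbbaabbabb')
  26 → (16, 'bbbbaabbabb')

SA = [20, 6, 14, 24, 11, 21, 2, 7, 15, 26, 19, 5, 13, 23, 10, 1, 25, 18, 4, 12, 22, 9, 0, 17, 3, 8, 16]
i: (SA[i-1],SA[i]) lcp shared
  1: (20,6) 4 'aabb'
  2: (6,14) 5 'aabbb'
  3: (14,24) 1 'a'
  4: (24,11) 3 'abb'
  5: (11,21) 4 'abba'
  6: (21,2) 3 'abb'
  7: (2,7) 5 'abbba'
  8: (7,15) 4 'abbb'
  9: (15,26) 0 ''
  10: (26,19) 1 'b'
  11: (19,5) 5 'baabb'
  12: (5,13) 6 'baabbb'
  13: (13,23) 2 'ba'
  14: (23,10) 4 'babb'
  15: (10,1) 4 'babb'
  16: (1,25) 1 'b'
  17: (25,18) 2 'bb'
  18: (18,4) 6 'bbaabb'
  19: (4,12) 7 'bbaabbb'
  20: (12,22) 3 'bba'
  21: (22,9) 5 'bbabb'
  22: (9,0) 5 'bbabb'
  23: (0,17) 2 'bb'
  24: (17,3) 7 'bbbaabb'
  25: (3,8) 4 'bbba'
  26: (8,16) 3 'bbb'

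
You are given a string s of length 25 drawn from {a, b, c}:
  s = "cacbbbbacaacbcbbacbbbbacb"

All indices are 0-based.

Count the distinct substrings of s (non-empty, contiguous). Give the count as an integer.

256

sorted suffixes:
  #0 SA[0]=9  'aacbcbbacbbbbacb'
  #1 SA[1]=7  'acaacbcbbacbbbbacb'
  #2 SA[2]=22  'acb'
  #3 SA[3]=1  'acbbbbacaacbcbbacbbbbacb'
  #4 SA[4]=16  'acbbbbacb'
  #5 SA[5]=10  'acbcbbacbbbbacb'
  #6 SA[6]=24  'b'
  #7 SA[7]=6  'bacaacbcbbacbbbbacb'
  #8 SA[8]=21  'bacb'
  #9 SA[9]=15  'bacbbbbacb'
  #10 SA[10]=5  'bbacaacbcbbacbbbbacb'
  #11 SA[11]=20  'bbacb'
  #12 SA[12]=14  'bbacbbbbacb'
  #13 SA[13]=4  'bbbacaacbcbbacbbbbacb'
  #14 SA[14]=19  'bbbacb'
  #15 SA[15]=3  'bbbbacaacbcbbacbbbbacb'
  #16 SA[16]=18  'bbbbacb'
  #17 SA[17]=12  'bcbbacbbbbacb'
  #18 SA[18]=8  'caacbcbbacbbbbacb'
  #19 SA[19]=0  'cacbbbbacaacbcbbacbbbbacb'
  #20 SA[20]=23  'cb'
  #21 SA[21]=13  'cbbacbbbbacb'
  #22 SA[22]=2  'cbbbbacaacbcbbacbbbbacb'
  #23 SA[23]=17  'cbbbbacb'
  #24 SA[24]=11  'cbcbbacbbbbacb'

SA = [9, 7, 22, 1, 16, 10, 24, 6, 21, 15, 5, 20, 14, 4, 19, 3, 18, 12, 8, 0, 23, 13, 2, 17, 11]
[i] adj suffixes → lcp
  [1] 9/7 → 1 ('a')
  [2] 7/22 → 2 ('ac')
  [3] 22/1 → 3 ('acb')
  [4] 1/16 → 8 ('acbbbbac')
  [5] 16/10 → 3 ('acb')
  [6] 10/24 → 0 ('')
  [7] 24/6 → 1 ('b')
  [8] 6/21 → 3 ('bac')
  [9] 21/15 → 4 ('bacb')
  [10] 15/5 → 1 ('b')
  [11] 5/20 → 4 ('bbac')
  [12] 20/14 → 5 ('bbacb')
  [13] 14/4 → 2 ('bb')
  [14] 4/19 → 5 ('bbbac')
  [15] 19/3 → 3 ('bbb')
  [16] 3/18 → 6 ('bbbbac')
  [17] 18/12 → 1 ('b')
  [18] 12/8 → 0 ('')
  [19] 8/0 → 2 ('ca')
  [20] 0/23 → 1 ('c')
  [21] 23/13 → 2 ('cb')
  [22] 13/2 → 3 ('cbb')
  [23] 2/17 → 7 ('cbbbbac')
  [24] 17/11 → 2 ('cb')

n(n+1)/2 = 25·26/2 = 325
Σ LCP = 0 + 1 + 2 + 3 + 8 + 3 + 0 + 1 + 3 + 4 + 1 + 4 + 5 + 2 + 5 + 3 + 6 + 1 + 0 + 2 + 1 + 2 + 3 + 7 + 2 = 69
distinct = 325 − 69 = 256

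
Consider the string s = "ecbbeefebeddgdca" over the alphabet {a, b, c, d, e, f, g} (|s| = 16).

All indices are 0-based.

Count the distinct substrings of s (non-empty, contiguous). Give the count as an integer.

sorted suffixes:
  #0 SA[0]=15  'a'
  #1 SA[1]=2  'bbeefebeddgdca'
  #2 SA[2]=8  'beddgdca'
  #3 SA[3]=3  'beefebeddgdca'
  #4 SA[4]=14  'ca'
  #5 SA[5]=1  'cbbeefebeddgdca'
  #6 SA[6]=13  'dca'
  #7 SA[7]=10  'ddgdca'
  #8 SA[8]=11  'dgdca'
  #9 SA[9]=7  'ebeddgdca'
  #10 SA[10]=0  'ecbbeefebeddgdca'
  #11 SA[11]=9  'eddgdca'
  #12 SA[12]=4  'eefebeddgdca'
  #13 SA[13]=5  'efebeddgdca'
  #14 SA[14]=6  'febeddgdca'
  #15 SA[15]=12  'gdca'

SA = [15, 2, 8, 3, 14, 1, 13, 10, 11, 7, 0, 9, 4, 5, 6, 12]
[i] adj suffixes → lcp
  [1] 15/2 → 0 ('')
  [2] 2/8 → 1 ('b')
  [3] 8/3 → 2 ('be')
  [4] 3/14 → 0 ('')
  [5] 14/1 → 1 ('c')
  [6] 1/13 → 0 ('')
  [7] 13/10 → 1 ('d')
  [8] 10/11 → 1 ('d')
  [9] 11/7 → 0 ('')
  [10] 7/0 → 1 ('e')
  [11] 0/9 → 1 ('e')
  [12] 9/4 → 1 ('e')
  [13] 4/5 → 1 ('e')
  [14] 5/6 → 0 ('')
  [15] 6/12 → 0 ('')

n(n+1)/2 = 16·17/2 = 136
Σ LCP = 0 + 0 + 1 + 2 + 0 + 1 + 0 + 1 + 1 + 0 + 1 + 1 + 1 + 1 + 0 + 0 = 10
distinct = 136 − 10 = 126

126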